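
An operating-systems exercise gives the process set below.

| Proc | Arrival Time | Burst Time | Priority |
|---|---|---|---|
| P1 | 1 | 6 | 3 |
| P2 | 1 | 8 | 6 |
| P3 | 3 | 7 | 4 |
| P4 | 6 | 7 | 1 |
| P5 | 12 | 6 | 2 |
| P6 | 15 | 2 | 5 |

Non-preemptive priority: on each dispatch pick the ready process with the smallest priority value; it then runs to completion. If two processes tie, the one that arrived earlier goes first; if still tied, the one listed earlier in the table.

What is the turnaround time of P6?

14

Schedule: | idle 0-1 | P1 1-7 | P4 7-14 | P5 14-20 | P3 20-27 | P6 27-29 | P2 29-37 |
Completion: P1=7  P2=37  P3=27  P4=14  P5=20  P6=29
Turnaround (C−A): P1=6  P2=36  P3=24  P4=8  P5=8  P6=14
Turnaround(P6) = completion − arrival = 29 − 15 = 14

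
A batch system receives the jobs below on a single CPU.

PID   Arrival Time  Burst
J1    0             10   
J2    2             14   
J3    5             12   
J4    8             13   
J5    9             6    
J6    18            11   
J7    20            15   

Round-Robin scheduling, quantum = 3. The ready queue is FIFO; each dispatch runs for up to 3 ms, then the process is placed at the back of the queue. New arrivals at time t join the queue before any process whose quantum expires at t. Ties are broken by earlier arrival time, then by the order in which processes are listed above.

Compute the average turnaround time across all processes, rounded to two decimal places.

Gantt: | J1 0-3 | J2 3-6 | J1 6-9 | J3 9-12 | J2 12-15 | J4 15-18 | J5 18-21 | J1 21-24 | J3 24-27 | J2 27-30 | J6 30-33 | J4 33-36 | J7 36-39 | J5 39-42 | J1 42-43 | J3 43-46 | J2 46-49 | J6 49-52 | J4 52-55 | J7 55-58 | J3 58-61 | J2 61-63 | J6 63-66 | J4 66-69 | J7 69-72 | J6 72-74 | J4 74-75 | J7 75-81 |
Completion: J1=43  J2=63  J3=61  J4=75  J5=42  J6=74  J7=81
Turnaround (C−A): J1=43  J2=61  J3=56  J4=67  J5=33  J6=56  J7=61
Turnaround times: J1=43, J2=61, J3=56, J4=67, J5=33, J6=56, J7=61
Average turnaround = (43+61+56+67+33+56+61) / 7 = 377/7 = 53.86

53.86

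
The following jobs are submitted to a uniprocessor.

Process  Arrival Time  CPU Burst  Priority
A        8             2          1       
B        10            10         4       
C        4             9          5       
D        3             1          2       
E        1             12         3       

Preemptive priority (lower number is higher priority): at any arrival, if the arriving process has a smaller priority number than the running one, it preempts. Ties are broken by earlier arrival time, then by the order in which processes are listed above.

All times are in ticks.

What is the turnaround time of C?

Gantt: | idle 0-1 | E 1-3 | D 3-4 | E 4-8 | A 8-10 | E 10-16 | B 16-26 | C 26-35 |
Completion: A=10  B=26  C=35  D=4  E=16
Turnaround(C) = completion − arrival = 35 − 4 = 31

31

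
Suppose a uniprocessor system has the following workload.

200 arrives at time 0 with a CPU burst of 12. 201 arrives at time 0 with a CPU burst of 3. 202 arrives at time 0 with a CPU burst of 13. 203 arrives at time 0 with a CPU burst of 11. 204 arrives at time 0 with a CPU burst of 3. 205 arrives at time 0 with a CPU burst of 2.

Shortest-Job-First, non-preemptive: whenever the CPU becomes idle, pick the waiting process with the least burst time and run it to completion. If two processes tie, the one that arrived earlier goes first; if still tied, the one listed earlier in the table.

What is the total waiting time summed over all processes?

65

Schedule: | 205 0-2 | 201 2-5 | 204 5-8 | 203 8-19 | 200 19-31 | 202 31-44 |
Completion: 200=31  201=5  202=44  203=19  204=8  205=2
Waiting = turnaround − burst: 200=19, 201=2, 202=31, 203=8, 204=5, 205=0
Total waiting = 19 + 2 + 31 + 8 + 5 + 0 = 65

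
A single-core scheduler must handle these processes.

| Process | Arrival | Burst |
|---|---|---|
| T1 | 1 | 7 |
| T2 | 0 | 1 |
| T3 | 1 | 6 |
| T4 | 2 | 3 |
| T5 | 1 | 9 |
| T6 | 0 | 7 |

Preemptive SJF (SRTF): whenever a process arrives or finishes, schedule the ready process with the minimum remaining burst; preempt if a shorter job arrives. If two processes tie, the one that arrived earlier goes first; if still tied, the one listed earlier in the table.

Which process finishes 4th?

Timeline: | T2 0-1 | T3 1-2 | T4 2-5 | T3 5-10 | T6 10-17 | T1 17-24 | T5 24-33 |
Completion: T1=24  T2=1  T3=10  T4=5  T5=33  T6=17
Finish order: T2 → T4 → T3 → T6 → T1 → T5

T6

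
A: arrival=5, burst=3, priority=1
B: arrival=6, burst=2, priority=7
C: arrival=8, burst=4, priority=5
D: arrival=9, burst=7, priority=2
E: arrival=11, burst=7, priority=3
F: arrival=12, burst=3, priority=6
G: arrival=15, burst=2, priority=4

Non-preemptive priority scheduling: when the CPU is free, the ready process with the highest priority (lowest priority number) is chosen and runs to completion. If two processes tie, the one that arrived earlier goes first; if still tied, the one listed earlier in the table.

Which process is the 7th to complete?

Gantt: | idle 0-5 | A 5-8 | C 8-12 | D 12-19 | E 19-26 | G 26-28 | F 28-31 | B 31-33 |
Completion: A=8  B=33  C=12  D=19  E=26  F=31  G=28
Finish order: A → C → D → E → G → F → B

B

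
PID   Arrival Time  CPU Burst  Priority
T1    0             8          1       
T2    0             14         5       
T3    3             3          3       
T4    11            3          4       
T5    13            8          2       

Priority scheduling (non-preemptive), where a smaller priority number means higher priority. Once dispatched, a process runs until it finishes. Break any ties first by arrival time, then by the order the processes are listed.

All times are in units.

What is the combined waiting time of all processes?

Timeline: | T1 0-8 | T3 8-11 | T4 11-14 | T5 14-22 | T2 22-36 |
Completion: T1=8  T2=36  T3=11  T4=14  T5=22
Turnaround (C−A): T1=8  T2=36  T3=8  T4=3  T5=9
Waiting = turnaround − burst: T1=0, T2=22, T3=5, T4=0, T5=1
Total waiting = 0 + 22 + 5 + 0 + 1 = 28

28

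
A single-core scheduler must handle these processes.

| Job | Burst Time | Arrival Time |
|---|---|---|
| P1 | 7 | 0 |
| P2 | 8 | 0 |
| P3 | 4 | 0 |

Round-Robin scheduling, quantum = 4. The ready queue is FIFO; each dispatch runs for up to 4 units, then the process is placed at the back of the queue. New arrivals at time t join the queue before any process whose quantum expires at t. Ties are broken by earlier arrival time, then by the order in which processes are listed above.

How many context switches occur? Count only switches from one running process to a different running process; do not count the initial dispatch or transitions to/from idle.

4

Gantt: | P1 0-4 | P2 4-8 | P3 8-12 | P1 12-15 | P2 15-19 |
Completion: P1=15  P2=19  P3=12
Turnaround (C−A): P1=15  P2=19  P3=12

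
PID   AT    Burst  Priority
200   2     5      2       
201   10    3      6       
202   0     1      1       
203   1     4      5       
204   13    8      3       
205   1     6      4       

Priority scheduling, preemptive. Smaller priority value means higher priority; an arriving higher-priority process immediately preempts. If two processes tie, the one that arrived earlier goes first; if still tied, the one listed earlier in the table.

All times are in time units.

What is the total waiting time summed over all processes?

38

Schedule: | 202 0-1 | 205 1-2 | 200 2-7 | 205 7-12 | 203 12-13 | 204 13-21 | 203 21-24 | 201 24-27 |
Completion: 200=7  201=27  202=1  203=24  204=21  205=12
Turnaround (C−A): 200=5  201=17  202=1  203=23  204=8  205=11
Waiting = turnaround − burst: 200=0, 201=14, 202=0, 203=19, 204=0, 205=5
Total waiting = 0 + 14 + 0 + 19 + 0 + 5 = 38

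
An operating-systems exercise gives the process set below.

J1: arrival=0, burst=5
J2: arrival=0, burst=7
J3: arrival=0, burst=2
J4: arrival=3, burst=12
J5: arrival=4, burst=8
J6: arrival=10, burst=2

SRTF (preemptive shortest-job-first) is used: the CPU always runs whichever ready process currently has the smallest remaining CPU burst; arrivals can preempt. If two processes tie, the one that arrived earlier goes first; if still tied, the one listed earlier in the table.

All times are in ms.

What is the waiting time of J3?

Gantt: | J3 0-2 | J1 2-7 | J2 7-10 | J6 10-12 | J2 12-16 | J5 16-24 | J4 24-36 |
Completion: J1=7  J2=16  J3=2  J4=36  J5=24  J6=12
Turnaround (C−A): J1=7  J2=16  J3=2  J4=33  J5=20  J6=2
Waiting(J3) = turnaround − burst = 2 − 2 = 0

0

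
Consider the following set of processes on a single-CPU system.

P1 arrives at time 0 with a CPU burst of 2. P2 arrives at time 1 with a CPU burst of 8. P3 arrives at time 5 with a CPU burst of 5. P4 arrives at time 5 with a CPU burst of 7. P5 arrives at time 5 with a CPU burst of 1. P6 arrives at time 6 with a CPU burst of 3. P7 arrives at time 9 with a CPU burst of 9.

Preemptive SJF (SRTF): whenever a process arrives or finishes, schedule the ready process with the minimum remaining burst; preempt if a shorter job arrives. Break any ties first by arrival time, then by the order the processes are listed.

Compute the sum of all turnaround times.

80

Gantt: | P1 0-2 | P2 2-5 | P5 5-6 | P6 6-9 | P2 9-14 | P3 14-19 | P4 19-26 | P7 26-35 |
Completion: P1=2  P2=14  P3=19  P4=26  P5=6  P6=9  P7=35
Turnaround = completion − arrival: P1=2, P2=13, P3=14, P4=21, P5=1, P6=3, P7=26
Total turnaround = 2 + 13 + 14 + 21 + 1 + 3 + 26 = 80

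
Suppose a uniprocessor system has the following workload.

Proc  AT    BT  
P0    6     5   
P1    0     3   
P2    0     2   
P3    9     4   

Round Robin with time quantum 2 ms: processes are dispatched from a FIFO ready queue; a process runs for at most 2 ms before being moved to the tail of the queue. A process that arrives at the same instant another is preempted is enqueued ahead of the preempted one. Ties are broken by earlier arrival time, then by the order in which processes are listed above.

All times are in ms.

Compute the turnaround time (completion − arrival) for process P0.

7

Gantt: | P1 0-2 | P2 2-4 | P1 4-5 | idle 5-6 | P0 6-10 | P3 10-12 | P0 12-13 | P3 13-15 |
Completion: P0=13  P1=5  P2=4  P3=15
Turnaround(P0) = completion − arrival = 13 − 6 = 7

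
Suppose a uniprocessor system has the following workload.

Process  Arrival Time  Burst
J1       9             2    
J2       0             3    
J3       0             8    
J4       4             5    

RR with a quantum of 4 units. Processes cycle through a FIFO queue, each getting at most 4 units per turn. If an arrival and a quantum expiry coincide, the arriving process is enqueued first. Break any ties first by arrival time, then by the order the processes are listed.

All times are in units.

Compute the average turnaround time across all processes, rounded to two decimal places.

Gantt: | J2 0-3 | J3 3-7 | J4 7-11 | J3 11-15 | J1 15-17 | J4 17-18 |
Completion: J1=17  J2=3  J3=15  J4=18
Turnaround times: J1=8, J2=3, J3=15, J4=14
Average turnaround = (8+3+15+14) / 4 = 40/4 = 10.00

10.00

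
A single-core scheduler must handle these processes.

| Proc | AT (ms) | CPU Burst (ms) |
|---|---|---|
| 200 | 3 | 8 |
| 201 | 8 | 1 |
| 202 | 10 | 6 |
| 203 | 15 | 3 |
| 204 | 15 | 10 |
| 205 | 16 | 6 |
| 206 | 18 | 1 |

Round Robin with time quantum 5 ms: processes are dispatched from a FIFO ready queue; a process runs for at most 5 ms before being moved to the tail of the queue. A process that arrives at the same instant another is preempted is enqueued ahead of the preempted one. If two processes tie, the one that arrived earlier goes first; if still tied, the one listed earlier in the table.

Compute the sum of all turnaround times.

Gantt: | idle 0-3 | 200 3-8 | 201 8-9 | 200 9-12 | 202 12-17 | 203 17-20 | 204 20-25 | 205 25-30 | 202 30-31 | 206 31-32 | 204 32-37 | 205 37-38 |
Completion: 200=12  201=9  202=31  203=20  204=37  205=38  206=32
Turnaround (C−A): 200=9  201=1  202=21  203=5  204=22  205=22  206=14
Turnaround = completion − arrival: 200=9, 201=1, 202=21, 203=5, 204=22, 205=22, 206=14
Total turnaround = 9 + 1 + 21 + 5 + 22 + 22 + 14 = 94

94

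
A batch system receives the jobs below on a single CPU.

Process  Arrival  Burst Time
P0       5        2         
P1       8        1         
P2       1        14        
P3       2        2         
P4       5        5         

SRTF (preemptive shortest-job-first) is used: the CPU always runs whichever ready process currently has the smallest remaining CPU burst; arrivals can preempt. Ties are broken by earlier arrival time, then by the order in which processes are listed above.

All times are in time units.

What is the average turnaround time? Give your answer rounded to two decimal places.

Schedule: | idle 0-1 | P2 1-2 | P3 2-4 | P2 4-5 | P0 5-7 | P4 7-8 | P1 8-9 | P4 9-13 | P2 13-25 |
Completion: P0=7  P1=9  P2=25  P3=4  P4=13
Turnaround (C−A): P0=2  P1=1  P2=24  P3=2  P4=8
Turnaround times: P0=2, P1=1, P2=24, P3=2, P4=8
Average turnaround = (2+1+24+2+8) / 5 = 37/5 = 7.40

7.40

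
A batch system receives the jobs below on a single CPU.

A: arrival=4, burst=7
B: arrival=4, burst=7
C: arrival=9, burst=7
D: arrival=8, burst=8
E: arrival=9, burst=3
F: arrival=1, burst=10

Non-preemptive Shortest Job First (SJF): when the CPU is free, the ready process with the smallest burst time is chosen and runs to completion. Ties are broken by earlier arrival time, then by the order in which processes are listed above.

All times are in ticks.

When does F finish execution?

Schedule: | idle 0-1 | F 1-11 | E 11-14 | A 14-21 | B 21-28 | C 28-35 | D 35-43 |
Completion: A=21  B=28  C=35  D=43  E=14  F=11

11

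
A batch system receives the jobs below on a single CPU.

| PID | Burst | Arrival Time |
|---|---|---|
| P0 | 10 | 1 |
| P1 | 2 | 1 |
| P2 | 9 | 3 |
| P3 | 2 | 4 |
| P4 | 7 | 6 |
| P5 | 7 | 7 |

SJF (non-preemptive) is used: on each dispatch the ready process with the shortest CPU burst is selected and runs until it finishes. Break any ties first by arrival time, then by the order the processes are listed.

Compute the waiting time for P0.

Gantt: | idle 0-1 | P1 1-3 | P2 3-12 | P3 12-14 | P4 14-21 | P5 21-28 | P0 28-38 |
Completion: P0=38  P1=3  P2=12  P3=14  P4=21  P5=28
Turnaround (C−A): P0=37  P1=2  P2=9  P3=10  P4=15  P5=21
Waiting(P0) = turnaround − burst = 37 − 10 = 27

27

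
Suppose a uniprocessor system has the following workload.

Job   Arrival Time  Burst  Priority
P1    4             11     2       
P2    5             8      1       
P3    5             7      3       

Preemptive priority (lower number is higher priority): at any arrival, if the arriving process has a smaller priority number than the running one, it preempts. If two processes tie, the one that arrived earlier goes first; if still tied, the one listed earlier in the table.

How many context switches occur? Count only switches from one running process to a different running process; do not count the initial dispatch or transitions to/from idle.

Gantt: | idle 0-4 | P1 4-5 | P2 5-13 | P1 13-23 | P3 23-30 |
Completion: P1=23  P2=13  P3=30
Turnaround (C−A): P1=19  P2=8  P3=25

3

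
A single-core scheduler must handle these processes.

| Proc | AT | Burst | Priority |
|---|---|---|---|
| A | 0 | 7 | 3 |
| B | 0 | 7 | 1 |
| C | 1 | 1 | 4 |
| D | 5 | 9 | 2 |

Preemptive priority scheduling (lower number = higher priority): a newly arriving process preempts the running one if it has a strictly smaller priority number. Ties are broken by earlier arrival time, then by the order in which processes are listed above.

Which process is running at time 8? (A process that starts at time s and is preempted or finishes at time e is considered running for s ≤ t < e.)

D

Schedule: | B 0-7 | D 7-16 | A 16-23 | C 23-24 |
Completion: A=23  B=7  C=24  D=16
Turnaround (C−A): A=23  B=7  C=23  D=11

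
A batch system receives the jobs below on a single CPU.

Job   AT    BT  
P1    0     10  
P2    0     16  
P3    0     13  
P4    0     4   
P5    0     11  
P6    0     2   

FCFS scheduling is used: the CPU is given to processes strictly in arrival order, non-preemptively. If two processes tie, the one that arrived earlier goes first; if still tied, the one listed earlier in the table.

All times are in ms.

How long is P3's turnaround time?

Timeline: | P1 0-10 | P2 10-26 | P3 26-39 | P4 39-43 | P5 43-54 | P6 54-56 |
Completion: P1=10  P2=26  P3=39  P4=43  P5=54  P6=56
Turnaround (C−A): P1=10  P2=26  P3=39  P4=43  P5=54  P6=56
Turnaround(P3) = completion − arrival = 39 − 0 = 39

39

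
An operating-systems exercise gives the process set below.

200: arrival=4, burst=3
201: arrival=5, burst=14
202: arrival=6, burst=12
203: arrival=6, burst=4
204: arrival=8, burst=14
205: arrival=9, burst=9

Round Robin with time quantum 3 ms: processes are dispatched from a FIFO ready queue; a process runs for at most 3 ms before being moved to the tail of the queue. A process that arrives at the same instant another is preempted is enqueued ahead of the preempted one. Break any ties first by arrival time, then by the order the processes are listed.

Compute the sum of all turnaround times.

Timeline: | idle 0-4 | 200 4-7 | 201 7-10 | 202 10-13 | 203 13-16 | 204 16-19 | 205 19-22 | 201 22-25 | 202 25-28 | 203 28-29 | 204 29-32 | 205 32-35 | 201 35-38 | 202 38-41 | 204 41-44 | 205 44-47 | 201 47-50 | 202 50-53 | 204 53-56 | 201 56-58 | 204 58-60 |
Completion: 200=7  201=58  202=53  203=29  204=60  205=47
Turnaround = completion − arrival: 200=3, 201=53, 202=47, 203=23, 204=52, 205=38
Total turnaround = 3 + 53 + 47 + 23 + 52 + 38 = 216

216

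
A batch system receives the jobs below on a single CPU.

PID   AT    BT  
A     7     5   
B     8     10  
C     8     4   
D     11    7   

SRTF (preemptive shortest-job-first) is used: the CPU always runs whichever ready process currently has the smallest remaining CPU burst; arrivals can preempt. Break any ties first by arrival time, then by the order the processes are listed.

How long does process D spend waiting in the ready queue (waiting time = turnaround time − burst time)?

Timeline: | idle 0-7 | A 7-12 | C 12-16 | D 16-23 | B 23-33 |
Completion: A=12  B=33  C=16  D=23
Waiting(D) = turnaround − burst = 12 − 7 = 5

5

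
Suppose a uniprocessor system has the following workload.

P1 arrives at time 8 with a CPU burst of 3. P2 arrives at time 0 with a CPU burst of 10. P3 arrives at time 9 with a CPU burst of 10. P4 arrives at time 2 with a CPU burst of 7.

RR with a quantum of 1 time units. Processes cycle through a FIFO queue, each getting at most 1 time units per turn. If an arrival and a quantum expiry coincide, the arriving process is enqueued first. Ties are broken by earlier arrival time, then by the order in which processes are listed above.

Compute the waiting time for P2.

Gantt: | P2 0-2 | P4 2-3 | P2 3-4 | P4 4-5 | P2 5-6 | P4 6-7 | P2 7-8 | P4 8-9 | P1 9-10 | P2 10-11 | P3 11-12 | P4 12-13 | P1 13-14 | P2 14-15 | P3 15-16 | P4 16-17 | P1 17-18 | P2 18-19 | P3 19-20 | P4 20-21 | P2 21-22 | P3 22-23 | P2 23-24 | P3 24-30 |
Completion: P1=18  P2=24  P3=30  P4=21
Turnaround (C−A): P1=10  P2=24  P3=21  P4=19
Waiting(P2) = turnaround − burst = 24 − 10 = 14

14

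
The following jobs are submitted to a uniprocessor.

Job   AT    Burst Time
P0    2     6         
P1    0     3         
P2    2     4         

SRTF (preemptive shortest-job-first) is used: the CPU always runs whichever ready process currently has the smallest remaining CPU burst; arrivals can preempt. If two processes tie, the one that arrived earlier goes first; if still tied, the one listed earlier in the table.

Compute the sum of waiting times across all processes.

6

Schedule: | P1 0-3 | P2 3-7 | P0 7-13 |
Completion: P0=13  P1=3  P2=7
Turnaround (C−A): P0=11  P1=3  P2=5
Waiting = turnaround − burst: P0=5, P1=0, P2=1
Total waiting = 5 + 0 + 1 = 6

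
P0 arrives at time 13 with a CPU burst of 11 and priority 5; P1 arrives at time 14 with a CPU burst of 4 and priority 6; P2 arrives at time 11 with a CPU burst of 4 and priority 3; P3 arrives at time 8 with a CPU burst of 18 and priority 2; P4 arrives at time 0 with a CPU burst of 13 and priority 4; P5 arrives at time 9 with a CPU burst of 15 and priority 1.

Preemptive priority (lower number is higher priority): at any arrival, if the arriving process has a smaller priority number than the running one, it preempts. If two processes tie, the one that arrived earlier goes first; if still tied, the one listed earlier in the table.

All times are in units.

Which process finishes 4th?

Schedule: | P4 0-8 | P3 8-9 | P5 9-24 | P3 24-41 | P2 41-45 | P4 45-50 | P0 50-61 | P1 61-65 |
Completion: P0=61  P1=65  P2=45  P3=41  P4=50  P5=24
Turnaround (C−A): P0=48  P1=51  P2=34  P3=33  P4=50  P5=15
Finish order: P5 → P3 → P2 → P4 → P0 → P1

P4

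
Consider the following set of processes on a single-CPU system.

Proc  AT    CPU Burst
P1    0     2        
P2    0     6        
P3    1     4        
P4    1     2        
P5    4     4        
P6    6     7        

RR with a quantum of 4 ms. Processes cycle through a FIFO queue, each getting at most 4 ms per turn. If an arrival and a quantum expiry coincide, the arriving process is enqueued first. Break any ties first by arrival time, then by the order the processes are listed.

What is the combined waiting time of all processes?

50

Schedule: | P1 0-2 | P2 2-6 | P3 6-10 | P4 10-12 | P5 12-16 | P6 16-20 | P2 20-22 | P6 22-25 |
Completion: P1=2  P2=22  P3=10  P4=12  P5=16  P6=25
Turnaround (C−A): P1=2  P2=22  P3=9  P4=11  P5=12  P6=19
Waiting = turnaround − burst: P1=0, P2=16, P3=5, P4=9, P5=8, P6=12
Total waiting = 0 + 16 + 5 + 9 + 8 + 12 = 50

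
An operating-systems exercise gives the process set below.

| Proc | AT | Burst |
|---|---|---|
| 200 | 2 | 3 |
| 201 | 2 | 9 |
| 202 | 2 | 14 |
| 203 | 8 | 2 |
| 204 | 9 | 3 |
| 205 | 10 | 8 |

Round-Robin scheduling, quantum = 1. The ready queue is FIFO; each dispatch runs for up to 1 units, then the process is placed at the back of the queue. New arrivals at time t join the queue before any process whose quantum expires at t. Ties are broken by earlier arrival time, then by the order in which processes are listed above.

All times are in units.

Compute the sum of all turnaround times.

Timeline: | idle 0-2 | 200 2-3 | 201 3-4 | 202 4-5 | 200 5-6 | 201 6-7 | 202 7-8 | 200 8-9 | 201 9-10 | 203 10-11 | 202 11-12 | 204 12-13 | 205 13-14 | 201 14-15 | 203 15-16 | 202 16-17 | 204 17-18 | 205 18-19 | 201 19-20 | 202 20-21 | 204 21-22 | 205 22-23 | 201 23-24 | 202 24-25 | 205 25-26 | 201 26-27 | 202 27-28 | 205 28-29 | 201 29-30 | 202 30-31 | 205 31-32 | 201 32-33 | 202 33-34 | 205 34-35 | 202 35-36 | 205 36-37 | 202 37-41 |
Completion: 200=9  201=33  202=41  203=16  204=22  205=37
Turnaround = completion − arrival: 200=7, 201=31, 202=39, 203=8, 204=13, 205=27
Total turnaround = 7 + 31 + 39 + 8 + 13 + 27 = 125

125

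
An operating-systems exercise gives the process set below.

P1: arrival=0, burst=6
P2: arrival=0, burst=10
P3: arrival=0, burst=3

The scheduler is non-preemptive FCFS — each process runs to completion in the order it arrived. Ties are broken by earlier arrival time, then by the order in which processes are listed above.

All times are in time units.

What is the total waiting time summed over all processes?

Schedule: | P1 0-6 | P2 6-16 | P3 16-19 |
Completion: P1=6  P2=16  P3=19
Turnaround (C−A): P1=6  P2=16  P3=19
Waiting = turnaround − burst: P1=0, P2=6, P3=16
Total waiting = 0 + 6 + 16 = 22

22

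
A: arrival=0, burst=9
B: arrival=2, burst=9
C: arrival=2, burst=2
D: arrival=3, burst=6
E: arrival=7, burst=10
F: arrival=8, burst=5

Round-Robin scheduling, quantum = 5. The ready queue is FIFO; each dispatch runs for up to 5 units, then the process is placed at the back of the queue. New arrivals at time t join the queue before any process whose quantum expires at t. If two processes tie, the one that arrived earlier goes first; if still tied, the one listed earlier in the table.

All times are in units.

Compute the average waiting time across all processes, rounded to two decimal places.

Schedule: | A 0-5 | B 5-10 | C 10-12 | D 12-17 | A 17-21 | E 21-26 | F 26-31 | B 31-35 | D 35-36 | E 36-41 |
Completion: A=21  B=35  C=12  D=36  E=41  F=31
Turnaround (C−A): A=21  B=33  C=10  D=33  E=34  F=23
Waiting times: A=12, B=24, C=8, D=27, E=24, F=18
Average waiting = (12+24+8+27+24+18) / 6 = 113/6 = 18.83

18.83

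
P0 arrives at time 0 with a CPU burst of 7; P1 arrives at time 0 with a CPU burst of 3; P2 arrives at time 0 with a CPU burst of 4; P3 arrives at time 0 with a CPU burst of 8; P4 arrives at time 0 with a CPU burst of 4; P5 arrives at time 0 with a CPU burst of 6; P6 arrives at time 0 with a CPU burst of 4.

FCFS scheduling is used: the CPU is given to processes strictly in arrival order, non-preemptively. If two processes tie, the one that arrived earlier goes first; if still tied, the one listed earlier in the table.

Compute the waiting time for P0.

0

Schedule: | P0 0-7 | P1 7-10 | P2 10-14 | P3 14-22 | P4 22-26 | P5 26-32 | P6 32-36 |
Completion: P0=7  P1=10  P2=14  P3=22  P4=26  P5=32  P6=36
Turnaround (C−A): P0=7  P1=10  P2=14  P3=22  P4=26  P5=32  P6=36
Waiting(P0) = turnaround − burst = 7 − 7 = 0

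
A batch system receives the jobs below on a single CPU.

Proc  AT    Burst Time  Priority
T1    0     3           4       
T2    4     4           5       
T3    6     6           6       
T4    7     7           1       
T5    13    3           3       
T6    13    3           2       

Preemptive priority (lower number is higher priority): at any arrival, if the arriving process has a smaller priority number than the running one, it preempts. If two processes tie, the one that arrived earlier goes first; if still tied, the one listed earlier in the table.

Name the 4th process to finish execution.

Gantt: | T1 0-3 | idle 3-4 | T2 4-7 | T4 7-14 | T6 14-17 | T5 17-20 | T2 20-21 | T3 21-27 |
Completion: T1=3  T2=21  T3=27  T4=14  T5=20  T6=17
Turnaround (C−A): T1=3  T2=17  T3=21  T4=7  T5=7  T6=4
Finish order: T1 → T4 → T6 → T5 → T2 → T3

T5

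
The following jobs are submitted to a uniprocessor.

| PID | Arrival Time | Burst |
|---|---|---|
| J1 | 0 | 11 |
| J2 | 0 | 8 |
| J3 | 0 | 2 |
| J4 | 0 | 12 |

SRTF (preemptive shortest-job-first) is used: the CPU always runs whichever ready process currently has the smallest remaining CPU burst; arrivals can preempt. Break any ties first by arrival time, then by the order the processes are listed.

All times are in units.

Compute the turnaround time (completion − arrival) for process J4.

Gantt: | J3 0-2 | J2 2-10 | J1 10-21 | J4 21-33 |
Completion: J1=21  J2=10  J3=2  J4=33
Turnaround (C−A): J1=21  J2=10  J3=2  J4=33
Turnaround(J4) = completion − arrival = 33 − 0 = 33

33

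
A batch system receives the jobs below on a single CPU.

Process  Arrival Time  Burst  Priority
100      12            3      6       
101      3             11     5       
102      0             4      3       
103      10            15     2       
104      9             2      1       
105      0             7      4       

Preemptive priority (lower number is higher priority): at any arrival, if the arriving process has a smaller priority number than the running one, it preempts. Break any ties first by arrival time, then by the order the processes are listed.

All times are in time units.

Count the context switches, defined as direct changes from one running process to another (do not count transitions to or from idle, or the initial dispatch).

6

Schedule: | 102 0-4 | 105 4-9 | 104 9-11 | 103 11-26 | 105 26-28 | 101 28-39 | 100 39-42 |
Completion: 100=42  101=39  102=4  103=26  104=11  105=28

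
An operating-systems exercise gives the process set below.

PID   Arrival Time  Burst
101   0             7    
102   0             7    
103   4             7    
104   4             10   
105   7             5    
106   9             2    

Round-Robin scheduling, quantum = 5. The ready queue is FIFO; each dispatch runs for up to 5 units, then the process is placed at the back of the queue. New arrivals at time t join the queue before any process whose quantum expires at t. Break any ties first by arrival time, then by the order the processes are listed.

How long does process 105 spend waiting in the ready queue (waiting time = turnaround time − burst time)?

15

Timeline: | 101 0-5 | 102 5-10 | 103 10-15 | 104 15-20 | 101 20-22 | 105 22-27 | 106 27-29 | 102 29-31 | 103 31-33 | 104 33-38 |
Completion: 101=22  102=31  103=33  104=38  105=27  106=29
Turnaround (C−A): 101=22  102=31  103=29  104=34  105=20  106=20
Waiting(105) = turnaround − burst = 20 − 5 = 15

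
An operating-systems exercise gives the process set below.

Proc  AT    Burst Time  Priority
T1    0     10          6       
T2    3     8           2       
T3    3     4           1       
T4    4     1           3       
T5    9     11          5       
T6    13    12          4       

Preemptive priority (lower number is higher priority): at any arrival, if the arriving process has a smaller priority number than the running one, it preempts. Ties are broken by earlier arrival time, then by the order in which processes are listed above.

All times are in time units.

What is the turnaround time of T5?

Schedule: | T1 0-3 | T3 3-7 | T2 7-15 | T4 15-16 | T6 16-28 | T5 28-39 | T1 39-46 |
Completion: T1=46  T2=15  T3=7  T4=16  T5=39  T6=28
Turnaround(T5) = completion − arrival = 39 − 9 = 30

30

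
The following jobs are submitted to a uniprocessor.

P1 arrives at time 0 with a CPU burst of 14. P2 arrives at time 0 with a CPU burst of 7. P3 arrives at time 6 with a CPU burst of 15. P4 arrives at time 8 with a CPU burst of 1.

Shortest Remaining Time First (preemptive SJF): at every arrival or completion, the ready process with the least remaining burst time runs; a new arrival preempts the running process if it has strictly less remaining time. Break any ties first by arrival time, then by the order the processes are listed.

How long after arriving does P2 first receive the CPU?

0

Schedule: | P2 0-7 | P1 7-8 | P4 8-9 | P1 9-22 | P3 22-37 |
Completion: P1=22  P2=7  P3=37  P4=9
Turnaround (C−A): P1=22  P2=7  P3=31  P4=1
Response(P2) = first start − arrival = 0 − 0 = 0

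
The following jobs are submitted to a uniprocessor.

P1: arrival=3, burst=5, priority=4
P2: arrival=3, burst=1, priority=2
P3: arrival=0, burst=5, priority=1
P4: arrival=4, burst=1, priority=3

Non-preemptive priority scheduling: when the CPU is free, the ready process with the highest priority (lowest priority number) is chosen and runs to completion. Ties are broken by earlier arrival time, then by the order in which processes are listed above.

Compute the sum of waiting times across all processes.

8

Schedule: | P3 0-5 | P2 5-6 | P4 6-7 | P1 7-12 |
Completion: P1=12  P2=6  P3=5  P4=7
Turnaround (C−A): P1=9  P2=3  P3=5  P4=3
Waiting = turnaround − burst: P1=4, P2=2, P3=0, P4=2
Total waiting = 4 + 2 + 0 + 2 = 8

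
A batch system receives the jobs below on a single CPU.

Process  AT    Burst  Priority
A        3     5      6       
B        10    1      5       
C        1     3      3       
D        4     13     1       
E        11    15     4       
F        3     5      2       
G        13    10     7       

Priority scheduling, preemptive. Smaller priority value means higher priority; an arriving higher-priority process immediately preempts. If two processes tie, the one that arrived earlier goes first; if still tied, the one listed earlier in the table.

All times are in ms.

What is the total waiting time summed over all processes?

Schedule: | idle 0-1 | C 1-3 | F 3-4 | D 4-17 | F 17-21 | C 21-22 | E 22-37 | B 37-38 | A 38-43 | G 43-53 |
Completion: A=43  B=38  C=22  D=17  E=37  F=21  G=53
Waiting = turnaround − burst: A=35, B=27, C=18, D=0, E=11, F=13, G=30
Total waiting = 35 + 27 + 18 + 0 + 11 + 13 + 30 = 134

134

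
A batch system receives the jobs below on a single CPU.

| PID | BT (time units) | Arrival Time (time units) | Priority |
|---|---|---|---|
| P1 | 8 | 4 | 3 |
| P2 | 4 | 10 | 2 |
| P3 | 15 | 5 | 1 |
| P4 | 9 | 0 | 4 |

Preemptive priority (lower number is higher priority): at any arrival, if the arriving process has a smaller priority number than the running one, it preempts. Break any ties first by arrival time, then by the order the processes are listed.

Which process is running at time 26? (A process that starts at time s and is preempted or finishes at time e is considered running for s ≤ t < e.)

Schedule: | P4 0-4 | P1 4-5 | P3 5-20 | P2 20-24 | P1 24-31 | P4 31-36 |
Completion: P1=31  P2=24  P3=20  P4=36
Turnaround (C−A): P1=27  P2=14  P3=15  P4=36

P1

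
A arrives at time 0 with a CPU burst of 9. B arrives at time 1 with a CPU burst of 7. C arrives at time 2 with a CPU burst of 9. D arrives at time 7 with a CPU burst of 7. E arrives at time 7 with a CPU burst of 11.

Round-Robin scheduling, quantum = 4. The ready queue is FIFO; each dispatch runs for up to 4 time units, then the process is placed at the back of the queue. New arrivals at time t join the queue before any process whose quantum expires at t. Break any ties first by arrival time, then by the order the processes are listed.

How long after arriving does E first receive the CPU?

13

Gantt: | A 0-4 | B 4-8 | C 8-12 | A 12-16 | D 16-20 | E 20-24 | B 24-27 | C 27-31 | A 31-32 | D 32-35 | E 35-39 | C 39-40 | E 40-43 |
Completion: A=32  B=27  C=40  D=35  E=43
Turnaround (C−A): A=32  B=26  C=38  D=28  E=36
Response(E) = first start − arrival = 20 − 7 = 13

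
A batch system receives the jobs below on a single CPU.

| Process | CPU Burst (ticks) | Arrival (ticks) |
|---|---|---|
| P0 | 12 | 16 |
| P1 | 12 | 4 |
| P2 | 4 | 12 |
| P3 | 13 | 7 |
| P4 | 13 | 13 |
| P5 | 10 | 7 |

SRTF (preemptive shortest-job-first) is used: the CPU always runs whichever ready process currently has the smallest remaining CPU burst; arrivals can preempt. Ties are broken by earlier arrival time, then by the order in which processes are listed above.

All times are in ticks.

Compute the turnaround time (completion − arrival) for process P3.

Schedule: | idle 0-4 | P1 4-16 | P2 16-20 | P5 20-30 | P0 30-42 | P3 42-55 | P4 55-68 |
Completion: P0=42  P1=16  P2=20  P3=55  P4=68  P5=30
Turnaround (C−A): P0=26  P1=12  P2=8  P3=48  P4=55  P5=23
Turnaround(P3) = completion − arrival = 55 − 7 = 48

48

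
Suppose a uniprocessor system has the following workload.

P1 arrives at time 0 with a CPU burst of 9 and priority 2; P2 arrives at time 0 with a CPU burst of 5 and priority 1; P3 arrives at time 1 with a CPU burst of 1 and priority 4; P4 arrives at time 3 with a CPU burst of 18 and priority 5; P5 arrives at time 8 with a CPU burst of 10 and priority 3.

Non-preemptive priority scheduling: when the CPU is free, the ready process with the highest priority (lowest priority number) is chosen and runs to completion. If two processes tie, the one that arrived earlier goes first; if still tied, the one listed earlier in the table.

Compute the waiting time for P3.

23

Schedule: | P2 0-5 | P1 5-14 | P5 14-24 | P3 24-25 | P4 25-43 |
Completion: P1=14  P2=5  P3=25  P4=43  P5=24
Waiting(P3) = turnaround − burst = 24 − 1 = 23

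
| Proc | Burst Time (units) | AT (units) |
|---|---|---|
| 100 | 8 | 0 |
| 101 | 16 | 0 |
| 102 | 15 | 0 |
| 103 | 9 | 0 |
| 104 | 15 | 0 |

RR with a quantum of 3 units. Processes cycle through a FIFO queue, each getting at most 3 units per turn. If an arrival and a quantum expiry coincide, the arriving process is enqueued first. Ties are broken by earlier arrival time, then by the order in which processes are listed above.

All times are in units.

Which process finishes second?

Timeline: | 100 0-3 | 101 3-6 | 102 6-9 | 103 9-12 | 104 12-15 | 100 15-18 | 101 18-21 | 102 21-24 | 103 24-27 | 104 27-30 | 100 30-32 | 101 32-35 | 102 35-38 | 103 38-41 | 104 41-44 | 101 44-47 | 102 47-50 | 104 50-53 | 101 53-56 | 102 56-59 | 104 59-62 | 101 62-63 |
Completion: 100=32  101=63  102=59  103=41  104=62
Finish order: 100 → 103 → 102 → 104 → 101

103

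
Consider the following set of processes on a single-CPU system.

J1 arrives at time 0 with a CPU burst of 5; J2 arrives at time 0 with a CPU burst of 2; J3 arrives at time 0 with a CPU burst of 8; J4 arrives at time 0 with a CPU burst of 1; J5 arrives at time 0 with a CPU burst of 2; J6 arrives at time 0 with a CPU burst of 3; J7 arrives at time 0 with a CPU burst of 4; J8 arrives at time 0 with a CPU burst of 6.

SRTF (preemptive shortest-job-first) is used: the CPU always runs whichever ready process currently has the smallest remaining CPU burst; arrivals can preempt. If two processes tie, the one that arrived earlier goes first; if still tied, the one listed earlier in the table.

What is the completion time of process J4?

Timeline: | J4 0-1 | J2 1-3 | J5 3-5 | J6 5-8 | J7 8-12 | J1 12-17 | J8 17-23 | J3 23-31 |
Completion: J1=17  J2=3  J3=31  J4=1  J5=5  J6=8  J7=12  J8=23
Turnaround (C−A): J1=17  J2=3  J3=31  J4=1  J5=5  J6=8  J7=12  J8=23

1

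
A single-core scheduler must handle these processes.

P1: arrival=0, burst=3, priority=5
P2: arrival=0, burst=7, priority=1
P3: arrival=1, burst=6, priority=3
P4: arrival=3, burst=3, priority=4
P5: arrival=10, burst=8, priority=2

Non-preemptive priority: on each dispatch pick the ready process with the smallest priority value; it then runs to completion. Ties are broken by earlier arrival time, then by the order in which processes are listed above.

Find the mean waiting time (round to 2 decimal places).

10.20

Gantt: | P2 0-7 | P3 7-13 | P5 13-21 | P4 21-24 | P1 24-27 |
Completion: P1=27  P2=7  P3=13  P4=24  P5=21
Waiting times: P1=24, P2=0, P3=6, P4=18, P5=3
Average waiting = (24+0+6+18+3) / 5 = 51/5 = 10.20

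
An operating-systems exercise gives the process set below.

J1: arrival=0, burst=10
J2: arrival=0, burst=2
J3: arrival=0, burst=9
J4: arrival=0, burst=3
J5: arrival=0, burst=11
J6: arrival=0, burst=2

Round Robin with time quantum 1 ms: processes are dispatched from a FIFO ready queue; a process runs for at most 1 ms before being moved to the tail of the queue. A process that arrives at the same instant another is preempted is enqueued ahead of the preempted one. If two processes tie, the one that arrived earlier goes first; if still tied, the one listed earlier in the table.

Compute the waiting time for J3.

24

Gantt: | J1 0-1 | J2 1-2 | J3 2-3 | J4 3-4 | J5 4-5 | J6 5-6 | J1 6-7 | J2 7-8 | J3 8-9 | J4 9-10 | J5 10-11 | J6 11-12 | J1 12-13 | J3 13-14 | J4 14-15 | J5 15-16 | J1 16-17 | J3 17-18 | J5 18-19 | J1 19-20 | J3 20-21 | J5 21-22 | J1 22-23 | J3 23-24 | J5 24-25 | J1 25-26 | J3 26-27 | J5 27-28 | J1 28-29 | J3 29-30 | J5 30-31 | J1 31-32 | J3 32-33 | J5 33-34 | J1 34-35 | J5 35-37 |
Completion: J1=35  J2=8  J3=33  J4=15  J5=37  J6=12
Waiting(J3) = turnaround − burst = 33 − 9 = 24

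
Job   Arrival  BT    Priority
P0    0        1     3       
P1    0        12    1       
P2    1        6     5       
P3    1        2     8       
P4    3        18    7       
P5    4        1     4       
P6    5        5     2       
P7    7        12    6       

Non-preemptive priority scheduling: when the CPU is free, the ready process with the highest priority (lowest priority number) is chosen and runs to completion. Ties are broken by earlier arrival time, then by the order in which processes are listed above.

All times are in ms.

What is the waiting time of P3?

54

Gantt: | P1 0-12 | P6 12-17 | P0 17-18 | P5 18-19 | P2 19-25 | P7 25-37 | P4 37-55 | P3 55-57 |
Completion: P0=18  P1=12  P2=25  P3=57  P4=55  P5=19  P6=17  P7=37
Turnaround (C−A): P0=18  P1=12  P2=24  P3=56  P4=52  P5=15  P6=12  P7=30
Waiting(P3) = turnaround − burst = 56 − 2 = 54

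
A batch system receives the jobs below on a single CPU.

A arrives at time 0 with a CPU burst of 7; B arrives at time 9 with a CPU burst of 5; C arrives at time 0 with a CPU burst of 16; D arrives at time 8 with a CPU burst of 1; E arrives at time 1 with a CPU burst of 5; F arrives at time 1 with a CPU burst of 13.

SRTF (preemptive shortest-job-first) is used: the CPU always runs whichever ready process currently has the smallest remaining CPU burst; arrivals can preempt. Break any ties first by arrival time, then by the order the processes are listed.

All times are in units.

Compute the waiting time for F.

Timeline: | A 0-1 | E 1-6 | A 6-8 | D 8-9 | A 9-13 | B 13-18 | F 18-31 | C 31-47 |
Completion: A=13  B=18  C=47  D=9  E=6  F=31
Turnaround (C−A): A=13  B=9  C=47  D=1  E=5  F=30
Waiting(F) = turnaround − burst = 30 − 13 = 17

17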